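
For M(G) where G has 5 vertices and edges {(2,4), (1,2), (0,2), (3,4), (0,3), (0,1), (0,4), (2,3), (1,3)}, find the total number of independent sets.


An independent set in a graphic matroid is an acyclic edge subset.
G has 5 vertices and 9 edges.
Enumerate all 2^9 = 512 subsets, checking for acyclicity.
Total independent sets = 198.

198


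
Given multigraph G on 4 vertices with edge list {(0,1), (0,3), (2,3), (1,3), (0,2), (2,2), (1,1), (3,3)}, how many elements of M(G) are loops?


In a graphic matroid, a loop is a self-loop edge (u,u) with rank 0.
Examining all 8 edges for self-loops...
Self-loops found: (2,2), (1,1), (3,3)
Number of loops = 3.

3


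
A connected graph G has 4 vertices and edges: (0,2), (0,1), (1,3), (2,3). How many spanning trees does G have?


By Kirchhoff's matrix tree theorem, the number of spanning trees equals
the determinant of any cofactor of the Laplacian matrix L.
G has 4 vertices and 4 edges.
Computing the (3 x 3) cofactor determinant gives 4.

4


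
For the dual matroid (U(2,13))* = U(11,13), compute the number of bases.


The dual of U(r,n) is U(n-r, n) = U(11,13).
Bases of U(11,13) are all (11)-element subsets.
|B(M*)| = C(13,11) = 13! / (11! * 2!) = 78.

78


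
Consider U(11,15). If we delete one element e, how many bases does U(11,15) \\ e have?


Deleting e from U(11,15) gives U(11,14) since n > r.
Bases of U(11,14) = C(14,11) = 364.

364


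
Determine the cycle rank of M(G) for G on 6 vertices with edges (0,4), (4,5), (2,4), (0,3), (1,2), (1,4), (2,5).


Cycle rank (nullity) = |E| - r(M) = |E| - (|V| - c).
|E| = 7, |V| = 6, c = 1.
Nullity = 7 - (6 - 1) = 7 - 5 = 2.

2


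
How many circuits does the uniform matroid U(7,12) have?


In U(7,12), circuits are the (8)-element subsets.
Any set of 8 elements is dependent, and removing any one element gives
an independent set of size 7, so it is a minimal dependent set.
Number of circuits = C(12,8) = 12! / (8! * 4!) = 495.

495


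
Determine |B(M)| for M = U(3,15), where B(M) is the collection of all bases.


Bases of U(3,15) are all 3-element subsets of the 15-element ground set.
Number of bases = C(15,3).
(15 choose 3) = 455.

455


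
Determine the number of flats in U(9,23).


Flats of U(9,23): every subset of size < 9 is a flat, plus E itself.
Count = (23 choose 0) + (23 choose 1) + (23 choose 2) + (23 choose 3) + (23 choose 4) + (23 choose 5) + (23 choose 6) + (23 choose 7) + (23 choose 8) + 1
     = 1 + 23 + 253 + 1771 + 8855 + 33649 + 100947 + 245157 + 490314 + 1
     = 880971.

880971


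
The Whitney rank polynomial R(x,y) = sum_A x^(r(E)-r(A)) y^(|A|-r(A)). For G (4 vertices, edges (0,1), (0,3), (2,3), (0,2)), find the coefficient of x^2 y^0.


R(x,y) = sum over A in 2^E of x^(r(E)-r(A)) * y^(|A|-r(A)).
G has 4 vertices, 4 edges. r(E) = 3.
Enumerate all 2^4 = 16 subsets.
Count subsets with r(E)-r(A)=2 and |A|-r(A)=0: 4.

4


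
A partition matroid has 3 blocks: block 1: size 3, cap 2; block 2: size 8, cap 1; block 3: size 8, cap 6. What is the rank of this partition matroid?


Rank of a partition matroid = sum of min(|Si|, ci) for each block.
= min(3,2) + min(8,1) + min(8,6)
= 2 + 1 + 6
= 9.

9


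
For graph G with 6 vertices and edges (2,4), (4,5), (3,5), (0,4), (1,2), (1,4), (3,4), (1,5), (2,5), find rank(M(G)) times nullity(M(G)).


r(M) = |V| - c = 6 - 1 = 5.
nullity = |E| - r(M) = 9 - 5 = 4.
Product = 5 * 4 = 20.

20


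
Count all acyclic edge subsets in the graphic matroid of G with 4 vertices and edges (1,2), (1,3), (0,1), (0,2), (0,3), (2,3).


An independent set in a graphic matroid is an acyclic edge subset.
G has 4 vertices and 6 edges.
Enumerate all 2^6 = 64 subsets, checking for acyclicity.
Total independent sets = 38.

38


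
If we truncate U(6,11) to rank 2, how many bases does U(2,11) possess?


Truncating U(6,11) to rank 2 gives U(2,11).
Bases of U(2,11) are all 2-element subsets of 11 elements.
Number of bases = C(11,2) = 11! / (2! * 9!) = 55.

55


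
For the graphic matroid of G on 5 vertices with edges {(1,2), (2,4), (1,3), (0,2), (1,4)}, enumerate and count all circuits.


A circuit in a graphic matroid = edge set of a simple cycle.
G has 5 vertices and 5 edges.
Enumerating all minimal edge subsets forming cycles...
Total circuits found: 1.

1


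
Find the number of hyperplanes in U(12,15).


Hyperplanes of U(12,15) are flats of rank 11.
In a uniform matroid, these are exactly the (11)-element subsets.
Count = (15 choose 11) = 1365.

1365


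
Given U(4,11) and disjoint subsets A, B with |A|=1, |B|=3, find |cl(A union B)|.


|A union B| = 1 + 3 = 4 (disjoint).
In U(4,11), cl(S) = S if |S| < 4, else cl(S) = E.
Since 4 >= 4, cl(A union B) = E.
|cl(A union B)| = 11.

11


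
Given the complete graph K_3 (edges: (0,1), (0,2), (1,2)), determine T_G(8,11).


T(K_3; x,y) = x^2 + x + y.
T(8,11) = 64 + 8 + 11 = 83.

83


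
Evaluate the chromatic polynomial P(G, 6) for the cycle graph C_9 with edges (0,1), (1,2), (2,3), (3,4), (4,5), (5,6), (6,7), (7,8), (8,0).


P(C_9, k) = (k-1)^9 + (-1)^9*(k-1).
P(6) = (5)^9 - 5
= 1953125 - 5 = 1953120.

1953120


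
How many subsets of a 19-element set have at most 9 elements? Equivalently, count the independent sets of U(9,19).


Independent sets of U(9,19) are all subsets of size <= 9.
Count = (19 choose 0) + (19 choose 1) + (19 choose 2) + (19 choose 3) + (19 choose 4) + (19 choose 5) + (19 choose 6) + (19 choose 7) + (19 choose 8) + (19 choose 9)
     = 1 + 19 + 171 + 969 + 3876 + 11628 + 27132 + 50388 + 75582 + 92378
     = 262144.

262144


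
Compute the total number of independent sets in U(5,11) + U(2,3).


For a direct sum, |I(M1+M2)| = |I(M1)| * |I(M2)|.
|I(U(5,11))| = sum C(11,k) for k=0..5 = 1024.
|I(U(2,3))| = sum C(3,k) for k=0..2 = 7.
Total = 1024 * 7 = 7168.

7168


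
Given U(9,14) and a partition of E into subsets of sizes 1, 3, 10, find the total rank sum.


r(Ai) = min(|Ai|, 9) for each part.
Sum = min(1,9) + min(3,9) + min(10,9)
    = 1 + 3 + 9
    = 13.

13


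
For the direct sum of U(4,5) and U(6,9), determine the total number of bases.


Bases of a direct sum M1 + M2: |B| = |B(M1)| * |B(M2)|.
|B(U(4,5))| = C(5,4) = 5.
|B(U(6,9))| = C(9,6) = 84.
Total bases = 5 * 84 = 420.

420


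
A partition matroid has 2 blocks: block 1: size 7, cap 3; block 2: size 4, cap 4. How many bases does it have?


A basis picks exactly ci elements from block i.
Number of bases = product of C(|Si|, ci).
= C(7,3) * C(4,4)
= 35 * 1
= 35.

35


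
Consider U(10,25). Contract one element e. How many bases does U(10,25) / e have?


Contracting e from U(10,25) gives U(9,24).
Bases of U(9,24) = C(24,9) = 24! / (9! * 15!) = 1307504.

1307504


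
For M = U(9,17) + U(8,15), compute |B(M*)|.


(M1+M2)* = M1* + M2*.
M1* = U(8,17), bases: C(17,8) = 24310.
M2* = U(7,15), bases: C(15,7) = 6435.
|B(M*)| = 24310 * 6435 = 156434850.

156434850


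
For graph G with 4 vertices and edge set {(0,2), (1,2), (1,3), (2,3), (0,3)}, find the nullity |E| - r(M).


Cycle rank (nullity) = |E| - r(M) = |E| - (|V| - c).
|E| = 5, |V| = 4, c = 1.
Nullity = 5 - (4 - 1) = 5 - 3 = 2.

2


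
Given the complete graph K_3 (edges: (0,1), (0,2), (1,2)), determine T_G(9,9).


T(K_3; x,y) = x^2 + x + y.
T(9,9) = 81 + 9 + 9 = 99.

99


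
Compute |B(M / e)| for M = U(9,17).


Contracting e from U(9,17) gives U(8,16).
Bases of U(8,16) = C(16,8) = 12870.

12870


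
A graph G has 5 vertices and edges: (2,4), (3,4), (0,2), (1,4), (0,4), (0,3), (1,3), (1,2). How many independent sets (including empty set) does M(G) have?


An independent set in a graphic matroid is an acyclic edge subset.
G has 5 vertices and 8 edges.
Enumerate all 2^8 = 256 subsets, checking for acyclicity.
Total independent sets = 134.

134


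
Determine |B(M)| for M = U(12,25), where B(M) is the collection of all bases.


Bases of U(12,25) are all 12-element subsets of the 25-element ground set.
Number of bases = C(25,12).
C(25,12) = 5200300.

5200300


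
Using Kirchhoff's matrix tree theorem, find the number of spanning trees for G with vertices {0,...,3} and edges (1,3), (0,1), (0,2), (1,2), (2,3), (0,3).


By Kirchhoff's matrix tree theorem, the number of spanning trees equals
the determinant of any cofactor of the Laplacian matrix L.
G has 4 vertices and 6 edges.
Computing the (3 x 3) cofactor determinant gives 16.

16


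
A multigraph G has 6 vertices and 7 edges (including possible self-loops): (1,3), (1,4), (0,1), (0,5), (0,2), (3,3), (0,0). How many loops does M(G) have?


In a graphic matroid, a loop is a self-loop edge (u,u) with rank 0.
Examining all 7 edges for self-loops...
Self-loops found: (3,3), (0,0)
Number of loops = 2.

2


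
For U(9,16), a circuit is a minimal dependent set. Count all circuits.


In U(9,16), circuits are the (10)-element subsets.
Any set of 10 elements is dependent, and removing any one element gives
an independent set of size 9, so it is a minimal dependent set.
Number of circuits = (16 choose 10) = 8008.

8008


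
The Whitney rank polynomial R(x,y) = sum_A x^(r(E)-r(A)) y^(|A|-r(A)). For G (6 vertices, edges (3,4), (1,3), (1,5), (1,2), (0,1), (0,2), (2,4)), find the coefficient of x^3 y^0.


R(x,y) = sum over A in 2^E of x^(r(E)-r(A)) * y^(|A|-r(A)).
G has 6 vertices, 7 edges. r(E) = 5.
Enumerate all 2^7 = 128 subsets.
Count subsets with r(E)-r(A)=3 and |A|-r(A)=0: 21.

21


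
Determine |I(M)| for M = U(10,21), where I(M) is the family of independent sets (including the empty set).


Independent sets of U(10,21) are all subsets of size <= 10.
Count = C(21,0) + C(21,1) + C(21,2) + C(21,3) + C(21,4) + C(21,5) + C(21,6) + C(21,7) + C(21,8) + C(21,9) + C(21,10)
     = 1 + 21 + 210 + 1330 + 5985 + 20349 + 54264 + 116280 + 203490 + 293930 + 352716
     = 1048576.

1048576


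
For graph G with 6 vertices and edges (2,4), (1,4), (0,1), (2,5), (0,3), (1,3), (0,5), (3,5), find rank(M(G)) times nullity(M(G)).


r(M) = |V| - c = 6 - 1 = 5.
nullity = |E| - r(M) = 8 - 5 = 3.
Product = 5 * 3 = 15.

15


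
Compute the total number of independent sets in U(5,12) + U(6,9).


For a direct sum, |I(M1+M2)| = |I(M1)| * |I(M2)|.
|I(U(5,12))| = sum C(12,k) for k=0..5 = 1586.
|I(U(6,9))| = sum C(9,k) for k=0..6 = 466.
Total = 1586 * 466 = 739076.

739076


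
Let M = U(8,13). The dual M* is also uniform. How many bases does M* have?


The dual of U(r,n) is U(n-r, n) = U(5,13).
Bases of U(5,13) are all (5)-element subsets.
|B(M*)| = (13 choose 5) = 1287.

1287


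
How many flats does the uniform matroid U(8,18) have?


Flats of U(8,18): every subset of size < 8 is a flat, plus E itself.
Count = C(18,0) + C(18,1) + C(18,2) + C(18,3) + C(18,4) + C(18,5) + C(18,6) + C(18,7) + 1
     = 1 + 18 + 153 + 816 + 3060 + 8568 + 18564 + 31824 + 1
     = 63005.

63005


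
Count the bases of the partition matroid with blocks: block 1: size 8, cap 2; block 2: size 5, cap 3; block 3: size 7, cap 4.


A basis picks exactly ci elements from block i.
Number of bases = product of C(|Si|, ci).
= C(8,2) * C(5,3) * C(7,4)
= 28 * 10 * 35
= 9800.

9800


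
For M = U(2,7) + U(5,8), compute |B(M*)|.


(M1+M2)* = M1* + M2*.
M1* = U(5,7), bases: C(7,5) = 21.
M2* = U(3,8), bases: C(8,3) = 56.
|B(M*)| = 21 * 56 = 1176.

1176


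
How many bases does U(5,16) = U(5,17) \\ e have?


Deleting e from U(5,17) gives U(5,16) since n > r.
Bases of U(5,16) = C(16,5) = 16! / (5! * 11!) = 4368.

4368


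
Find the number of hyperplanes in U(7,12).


Hyperplanes of U(7,12) are flats of rank 6.
In a uniform matroid, these are exactly the (6)-element subsets.
Count = C(12,6) = 924.

924


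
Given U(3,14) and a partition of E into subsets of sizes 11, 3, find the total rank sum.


r(Ai) = min(|Ai|, 3) for each part.
Sum = min(11,3) + min(3,3)
    = 3 + 3
    = 6.

6


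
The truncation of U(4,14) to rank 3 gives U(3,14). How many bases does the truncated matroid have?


Truncating U(4,14) to rank 3 gives U(3,14).
Bases of U(3,14) are all 3-element subsets of 14 elements.
Number of bases = C(14,3) = (14 * 13 * 12) / (1 * 2 * 3) = 364.

364


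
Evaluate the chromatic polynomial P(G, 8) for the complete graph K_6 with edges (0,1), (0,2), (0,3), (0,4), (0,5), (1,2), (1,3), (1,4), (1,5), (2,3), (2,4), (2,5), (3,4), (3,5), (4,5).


P(K_6, k) = k(k-1)(k-2)...(k-5).
P(8) = (8) * (7) * (6) * (5) * (4) * (3) = 20160.

20160


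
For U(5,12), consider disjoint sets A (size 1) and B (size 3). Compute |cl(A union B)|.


|A union B| = 1 + 3 = 4 (disjoint).
In U(5,12), cl(S) = S if |S| < 5, else cl(S) = E.
Since 4 < 5, cl(A union B) = A union B.
|cl(A union B)| = 4.

4


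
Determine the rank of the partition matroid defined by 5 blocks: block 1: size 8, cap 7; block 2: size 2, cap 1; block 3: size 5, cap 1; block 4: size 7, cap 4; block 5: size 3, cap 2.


Rank of a partition matroid = sum of min(|Si|, ci) for each block.
= min(8,7) + min(2,1) + min(5,1) + min(7,4) + min(3,2)
= 7 + 1 + 1 + 4 + 2
= 15.

15


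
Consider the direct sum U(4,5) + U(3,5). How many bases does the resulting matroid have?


Bases of a direct sum M1 + M2: |B| = |B(M1)| * |B(M2)|.
|B(U(4,5))| = C(5,4) = 5.
|B(U(3,5))| = C(5,3) = 10.
Total bases = 5 * 10 = 50.

50


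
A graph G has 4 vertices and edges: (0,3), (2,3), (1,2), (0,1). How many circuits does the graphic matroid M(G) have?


A circuit in a graphic matroid = edge set of a simple cycle.
G has 4 vertices and 4 edges.
Enumerating all minimal edge subsets forming cycles...
Total circuits found: 1.

1


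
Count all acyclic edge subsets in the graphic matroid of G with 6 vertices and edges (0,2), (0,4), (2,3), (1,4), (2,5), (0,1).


An independent set in a graphic matroid is an acyclic edge subset.
G has 6 vertices and 6 edges.
Enumerate all 2^6 = 64 subsets, checking for acyclicity.
Total independent sets = 56.

56


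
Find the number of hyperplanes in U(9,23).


Hyperplanes of U(9,23) are flats of rank 8.
In a uniform matroid, these are exactly the (8)-element subsets.
Count = (23 choose 8) = 490314.

490314


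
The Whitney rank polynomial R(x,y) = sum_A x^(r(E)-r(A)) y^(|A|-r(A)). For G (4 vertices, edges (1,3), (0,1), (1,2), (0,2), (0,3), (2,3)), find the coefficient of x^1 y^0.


R(x,y) = sum over A in 2^E of x^(r(E)-r(A)) * y^(|A|-r(A)).
G has 4 vertices, 6 edges. r(E) = 3.
Enumerate all 2^6 = 64 subsets.
Count subsets with r(E)-r(A)=1 and |A|-r(A)=0: 15.

15


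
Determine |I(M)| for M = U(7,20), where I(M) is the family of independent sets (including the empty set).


Independent sets of U(7,20) are all subsets of size <= 7.
Count = C(20,0) + C(20,1) + C(20,2) + C(20,3) + C(20,4) + C(20,5) + C(20,6) + C(20,7)
     = 1 + 20 + 190 + 1140 + 4845 + 15504 + 38760 + 77520
     = 137980.

137980


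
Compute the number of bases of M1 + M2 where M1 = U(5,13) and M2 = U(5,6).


Bases of a direct sum M1 + M2: |B| = |B(M1)| * |B(M2)|.
|B(U(5,13))| = C(13,5) = 1287.
|B(U(5,6))| = C(6,5) = 6.
Total bases = 1287 * 6 = 7722.

7722


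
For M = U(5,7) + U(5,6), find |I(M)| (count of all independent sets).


For a direct sum, |I(M1+M2)| = |I(M1)| * |I(M2)|.
|I(U(5,7))| = sum C(7,k) for k=0..5 = 120.
|I(U(5,6))| = sum C(6,k) for k=0..5 = 63.
Total = 120 * 63 = 7560.

7560


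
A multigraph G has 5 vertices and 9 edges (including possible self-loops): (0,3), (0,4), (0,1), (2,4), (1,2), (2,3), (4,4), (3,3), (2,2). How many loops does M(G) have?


In a graphic matroid, a loop is a self-loop edge (u,u) with rank 0.
Examining all 9 edges for self-loops...
Self-loops found: (4,4), (3,3), (2,2)
Number of loops = 3.

3


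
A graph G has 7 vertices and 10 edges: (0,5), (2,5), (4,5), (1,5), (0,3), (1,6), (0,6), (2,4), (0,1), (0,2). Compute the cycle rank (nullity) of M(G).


Cycle rank (nullity) = |E| - r(M) = |E| - (|V| - c).
|E| = 10, |V| = 7, c = 1.
Nullity = 10 - (7 - 1) = 10 - 6 = 4.

4


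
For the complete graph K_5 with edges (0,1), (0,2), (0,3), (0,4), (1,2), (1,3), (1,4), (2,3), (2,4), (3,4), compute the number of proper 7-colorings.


P(K_5, k) = k(k-1)(k-2)...(k-4).
P(7) = (7) * (6) * (5) * (4) * (3) = 2520.

2520


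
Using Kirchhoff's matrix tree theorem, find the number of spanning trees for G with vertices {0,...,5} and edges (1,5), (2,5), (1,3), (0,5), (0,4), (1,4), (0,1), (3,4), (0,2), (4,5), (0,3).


By Kirchhoff's matrix tree theorem, the number of spanning trees equals
the determinant of any cofactor of the Laplacian matrix L.
G has 6 vertices and 11 edges.
Computing the (5 x 5) cofactor determinant gives 185.

185


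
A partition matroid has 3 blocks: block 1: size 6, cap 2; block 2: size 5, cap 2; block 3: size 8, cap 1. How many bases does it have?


A basis picks exactly ci elements from block i.
Number of bases = product of C(|Si|, ci).
= C(6,2) * C(5,2) * C(8,1)
= 15 * 10 * 8
= 1200.

1200


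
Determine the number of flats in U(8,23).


Flats of U(8,23): every subset of size < 8 is a flat, plus E itself.
Count = (23 choose 0) + (23 choose 1) + (23 choose 2) + (23 choose 3) + (23 choose 4) + (23 choose 5) + (23 choose 6) + (23 choose 7) + 1
     = 1 + 23 + 253 + 1771 + 8855 + 33649 + 100947 + 245157 + 1
     = 390657.

390657


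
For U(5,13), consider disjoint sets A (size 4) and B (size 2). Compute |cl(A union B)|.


|A union B| = 4 + 2 = 6 (disjoint).
In U(5,13), cl(S) = S if |S| < 5, else cl(S) = E.
Since 6 >= 5, cl(A union B) = E.
|cl(A union B)| = 13.

13


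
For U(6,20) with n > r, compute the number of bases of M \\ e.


Deleting e from U(6,20) gives U(6,19) since n > r.
Bases of U(6,19) = (19 choose 6) = 27132.

27132


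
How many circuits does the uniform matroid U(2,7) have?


In U(2,7), circuits are the (3)-element subsets.
Any set of 3 elements is dependent, and removing any one element gives
an independent set of size 2, so it is a minimal dependent set.
Number of circuits = (7 choose 3) = 35.

35


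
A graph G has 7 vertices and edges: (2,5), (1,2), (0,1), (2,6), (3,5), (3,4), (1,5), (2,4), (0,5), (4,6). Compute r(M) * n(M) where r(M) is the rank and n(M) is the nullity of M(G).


r(M) = |V| - c = 7 - 1 = 6.
nullity = |E| - r(M) = 10 - 6 = 4.
Product = 6 * 4 = 24.

24


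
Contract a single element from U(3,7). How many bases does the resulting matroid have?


Contracting e from U(3,7) gives U(2,6).
Bases of U(2,6) = (6 choose 2) = 15.

15


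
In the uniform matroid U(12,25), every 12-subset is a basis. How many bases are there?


Bases of U(12,25) are all 12-element subsets of the 25-element ground set.
Number of bases = C(25,12).
C(25,12) = 25! / (12! * 13!) = 5200300.

5200300


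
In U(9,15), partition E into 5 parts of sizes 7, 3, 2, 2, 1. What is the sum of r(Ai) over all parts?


r(Ai) = min(|Ai|, 9) for each part.
Sum = min(7,9) + min(3,9) + min(2,9) + min(2,9) + min(1,9)
    = 7 + 3 + 2 + 2 + 1
    = 15.

15


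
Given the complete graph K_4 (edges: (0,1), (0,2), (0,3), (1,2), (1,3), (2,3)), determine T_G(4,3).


T(K_4; x,y) = x^3 + 3x^2 + 4xy + 2x + y^3 + 3y^2 + 2y.
Substituting x=4, y=3:
= 64 + 48 + 48 + 8 + 27 + 27 + 6
= 228.

228


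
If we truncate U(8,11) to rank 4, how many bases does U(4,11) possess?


Truncating U(8,11) to rank 4 gives U(4,11).
Bases of U(4,11) are all 4-element subsets of 11 elements.
Number of bases = C(11,4) = (11 * 10 * 9 * 8) / (1 * 2 * 3 * 4) = 330.

330


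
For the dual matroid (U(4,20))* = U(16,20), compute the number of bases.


The dual of U(r,n) is U(n-r, n) = U(16,20).
Bases of U(16,20) are all (16)-element subsets.
|B(M*)| = C(20,16) = 20! / (16! * 4!) = 4845.

4845


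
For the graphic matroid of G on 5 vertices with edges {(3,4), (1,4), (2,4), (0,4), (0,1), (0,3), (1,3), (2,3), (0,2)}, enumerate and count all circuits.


A circuit in a graphic matroid = edge set of a simple cycle.
G has 5 vertices and 9 edges.
Enumerating all minimal edge subsets forming cycles...
Total circuits found: 22.

22


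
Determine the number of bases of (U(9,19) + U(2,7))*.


(M1+M2)* = M1* + M2*.
M1* = U(10,19), bases: C(19,10) = 92378.
M2* = U(5,7), bases: C(7,5) = 21.
|B(M*)| = 92378 * 21 = 1939938.

1939938


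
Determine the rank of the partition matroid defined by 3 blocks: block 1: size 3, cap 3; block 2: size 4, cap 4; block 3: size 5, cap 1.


Rank of a partition matroid = sum of min(|Si|, ci) for each block.
= min(3,3) + min(4,4) + min(5,1)
= 3 + 4 + 1
= 8.

8


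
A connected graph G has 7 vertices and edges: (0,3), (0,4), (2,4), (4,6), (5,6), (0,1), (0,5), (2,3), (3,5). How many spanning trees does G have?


By Kirchhoff's matrix tree theorem, the number of spanning trees equals
the determinant of any cofactor of the Laplacian matrix L.
G has 7 vertices and 9 edges.
Computing the (6 x 6) cofactor determinant gives 35.

35


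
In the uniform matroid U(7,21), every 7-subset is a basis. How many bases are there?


Bases of U(7,21) are all 7-element subsets of the 21-element ground set.
Number of bases = C(21,7).
C(21,7) = 116280.

116280


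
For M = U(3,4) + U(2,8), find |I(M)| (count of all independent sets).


For a direct sum, |I(M1+M2)| = |I(M1)| * |I(M2)|.
|I(U(3,4))| = sum C(4,k) for k=0..3 = 15.
|I(U(2,8))| = sum C(8,k) for k=0..2 = 37.
Total = 15 * 37 = 555.

555


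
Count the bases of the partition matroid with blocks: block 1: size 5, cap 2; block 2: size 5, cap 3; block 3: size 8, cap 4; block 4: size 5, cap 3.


A basis picks exactly ci elements from block i.
Number of bases = product of C(|Si|, ci).
= C(5,2) * C(5,3) * C(8,4) * C(5,3)
= 10 * 10 * 70 * 10
= 70000.

70000


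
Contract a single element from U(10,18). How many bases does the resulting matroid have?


Contracting e from U(10,18) gives U(9,17).
Bases of U(9,17) = (17 choose 9) = 24310.

24310


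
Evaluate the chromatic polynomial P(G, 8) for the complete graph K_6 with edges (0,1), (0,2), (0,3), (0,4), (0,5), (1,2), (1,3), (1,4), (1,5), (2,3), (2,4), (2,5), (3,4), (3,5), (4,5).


P(K_6, k) = k(k-1)(k-2)...(k-5).
P(8) = (8) * (7) * (6) * (5) * (4) * (3) = 20160.

20160


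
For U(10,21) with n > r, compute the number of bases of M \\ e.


Deleting e from U(10,21) gives U(10,20) since n > r.
Bases of U(10,20) = C(20,10) = 184756.

184756


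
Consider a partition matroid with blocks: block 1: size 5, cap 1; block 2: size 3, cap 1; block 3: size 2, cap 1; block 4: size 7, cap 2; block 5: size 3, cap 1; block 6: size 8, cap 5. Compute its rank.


Rank of a partition matroid = sum of min(|Si|, ci) for each block.
= min(5,1) + min(3,1) + min(2,1) + min(7,2) + min(3,1) + min(8,5)
= 1 + 1 + 1 + 2 + 1 + 5
= 11.

11


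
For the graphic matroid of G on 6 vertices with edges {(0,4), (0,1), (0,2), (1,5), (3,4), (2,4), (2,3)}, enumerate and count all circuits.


A circuit in a graphic matroid = edge set of a simple cycle.
G has 6 vertices and 7 edges.
Enumerating all minimal edge subsets forming cycles...
Total circuits found: 3.

3


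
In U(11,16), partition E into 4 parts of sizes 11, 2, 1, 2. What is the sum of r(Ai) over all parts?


r(Ai) = min(|Ai|, 11) for each part.
Sum = min(11,11) + min(2,11) + min(1,11) + min(2,11)
    = 11 + 2 + 1 + 2
    = 16.

16


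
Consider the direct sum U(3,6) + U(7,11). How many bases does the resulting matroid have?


Bases of a direct sum M1 + M2: |B| = |B(M1)| * |B(M2)|.
|B(U(3,6))| = C(6,3) = 20.
|B(U(7,11))| = C(11,7) = 330.
Total bases = 20 * 330 = 6600.

6600


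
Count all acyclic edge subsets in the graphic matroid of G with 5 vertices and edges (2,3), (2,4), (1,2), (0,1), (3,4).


An independent set in a graphic matroid is an acyclic edge subset.
G has 5 vertices and 5 edges.
Enumerate all 2^5 = 32 subsets, checking for acyclicity.
Total independent sets = 28.

28


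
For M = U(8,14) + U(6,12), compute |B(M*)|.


(M1+M2)* = M1* + M2*.
M1* = U(6,14), bases: C(14,6) = 3003.
M2* = U(6,12), bases: C(12,6) = 924.
|B(M*)| = 3003 * 924 = 2774772.

2774772


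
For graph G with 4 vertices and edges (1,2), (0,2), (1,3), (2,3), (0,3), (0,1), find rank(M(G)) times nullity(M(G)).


r(M) = |V| - c = 4 - 1 = 3.
nullity = |E| - r(M) = 6 - 3 = 3.
Product = 3 * 3 = 9.

9


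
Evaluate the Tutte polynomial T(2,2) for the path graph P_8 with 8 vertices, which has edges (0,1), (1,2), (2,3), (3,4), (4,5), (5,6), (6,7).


A path on 8 vertices is a tree with 7 edges.
T(x,y) = x^(7) for any tree.
T(2,2) = 2^7 = 128.

128


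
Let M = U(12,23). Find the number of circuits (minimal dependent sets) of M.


In U(12,23), circuits are the (13)-element subsets.
Any set of 13 elements is dependent, and removing any one element gives
an independent set of size 12, so it is a minimal dependent set.
Number of circuits = (23 choose 13) = 1144066.

1144066


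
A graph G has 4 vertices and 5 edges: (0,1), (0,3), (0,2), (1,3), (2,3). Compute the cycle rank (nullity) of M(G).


Cycle rank (nullity) = |E| - r(M) = |E| - (|V| - c).
|E| = 5, |V| = 4, c = 1.
Nullity = 5 - (4 - 1) = 5 - 3 = 2.

2


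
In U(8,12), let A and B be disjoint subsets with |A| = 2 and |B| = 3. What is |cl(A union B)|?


|A union B| = 2 + 3 = 5 (disjoint).
In U(8,12), cl(S) = S if |S| < 8, else cl(S) = E.
Since 5 < 8, cl(A union B) = A union B.
|cl(A union B)| = 5.

5


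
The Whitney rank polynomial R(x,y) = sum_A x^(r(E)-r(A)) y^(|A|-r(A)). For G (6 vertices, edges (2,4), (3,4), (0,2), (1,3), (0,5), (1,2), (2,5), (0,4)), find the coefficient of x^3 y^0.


R(x,y) = sum over A in 2^E of x^(r(E)-r(A)) * y^(|A|-r(A)).
G has 6 vertices, 8 edges. r(E) = 5.
Enumerate all 2^8 = 256 subsets.
Count subsets with r(E)-r(A)=3 and |A|-r(A)=0: 28.

28


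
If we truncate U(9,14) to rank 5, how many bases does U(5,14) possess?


Truncating U(9,14) to rank 5 gives U(5,14).
Bases of U(5,14) are all 5-element subsets of 14 elements.
Number of bases = C(14,5) = 2002.

2002


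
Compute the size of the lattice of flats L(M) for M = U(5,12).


Flats of U(5,12): every subset of size < 5 is a flat, plus E itself.
Count = C(12,0) + C(12,1) + C(12,2) + C(12,3) + C(12,4) + 1
     = 1 + 12 + 66 + 220 + 495 + 1
     = 795.

795


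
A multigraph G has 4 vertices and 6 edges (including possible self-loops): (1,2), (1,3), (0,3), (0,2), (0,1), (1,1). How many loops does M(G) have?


In a graphic matroid, a loop is a self-loop edge (u,u) with rank 0.
Examining all 6 edges for self-loops...
Self-loops found: (1,1)
Number of loops = 1.

1


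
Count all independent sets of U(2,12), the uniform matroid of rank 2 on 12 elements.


Independent sets of U(2,12) are all subsets of size <= 2.
Count = (12 choose 0) + (12 choose 1) + (12 choose 2)
     = 1 + 12 + 66
     = 79.

79


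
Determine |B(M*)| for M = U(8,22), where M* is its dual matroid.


The dual of U(r,n) is U(n-r, n) = U(14,22).
Bases of U(14,22) are all (14)-element subsets.
|B(M*)| = C(22,14) = 22! / (14! * 8!) = 319770.

319770


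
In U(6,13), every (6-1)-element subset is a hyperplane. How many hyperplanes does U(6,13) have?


Hyperplanes of U(6,13) are flats of rank 5.
In a uniform matroid, these are exactly the (5)-element subsets.
Count = C(13,5) = 1287.

1287


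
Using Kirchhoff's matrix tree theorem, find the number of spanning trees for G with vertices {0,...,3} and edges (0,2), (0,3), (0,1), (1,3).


By Kirchhoff's matrix tree theorem, the number of spanning trees equals
the determinant of any cofactor of the Laplacian matrix L.
G has 4 vertices and 4 edges.
Computing the (3 x 3) cofactor determinant gives 3.

3


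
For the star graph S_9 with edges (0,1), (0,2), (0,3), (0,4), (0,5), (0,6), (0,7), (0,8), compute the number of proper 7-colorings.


P(tree, k) = k * (k-1)^(8) for any tree on 9 vertices.
P(7) = 7 * 6^8 = 7 * 1679616 = 11757312.

11757312


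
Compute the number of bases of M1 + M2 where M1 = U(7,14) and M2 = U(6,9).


Bases of a direct sum M1 + M2: |B| = |B(M1)| * |B(M2)|.
|B(U(7,14))| = C(14,7) = 3432.
|B(U(6,9))| = C(9,6) = 84.
Total bases = 3432 * 84 = 288288.

288288


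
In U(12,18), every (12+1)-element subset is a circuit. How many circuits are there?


In U(12,18), circuits are the (13)-element subsets.
Any set of 13 elements is dependent, and removing any one element gives
an independent set of size 12, so it is a minimal dependent set.
Number of circuits = C(18,13) = 18! / (13! * 5!) = 8568.

8568


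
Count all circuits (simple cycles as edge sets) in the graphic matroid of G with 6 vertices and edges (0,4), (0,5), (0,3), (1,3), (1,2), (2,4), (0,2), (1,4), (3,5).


A circuit in a graphic matroid = edge set of a simple cycle.
G has 6 vertices and 9 edges.
Enumerating all minimal edge subsets forming cycles...
Total circuits found: 12.

12


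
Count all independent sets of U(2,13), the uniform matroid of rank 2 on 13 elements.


Independent sets of U(2,13) are all subsets of size <= 2.
Count = C(13,0) + C(13,1) + C(13,2)
     = 1 + 13 + 78
     = 92.

92


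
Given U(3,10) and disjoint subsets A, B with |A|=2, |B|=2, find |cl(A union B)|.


|A union B| = 2 + 2 = 4 (disjoint).
In U(3,10), cl(S) = S if |S| < 3, else cl(S) = E.
Since 4 >= 3, cl(A union B) = E.
|cl(A union B)| = 10.

10


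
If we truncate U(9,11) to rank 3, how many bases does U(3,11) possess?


Truncating U(9,11) to rank 3 gives U(3,11).
Bases of U(3,11) are all 3-element subsets of 11 elements.
Number of bases = (11 choose 3) = 165.

165


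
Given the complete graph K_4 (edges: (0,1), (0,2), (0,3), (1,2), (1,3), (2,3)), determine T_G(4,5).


T(K_4; x,y) = x^3 + 3x^2 + 4xy + 2x + y^3 + 3y^2 + 2y.
Substituting x=4, y=5:
= 64 + 48 + 80 + 8 + 125 + 75 + 10
= 410.

410


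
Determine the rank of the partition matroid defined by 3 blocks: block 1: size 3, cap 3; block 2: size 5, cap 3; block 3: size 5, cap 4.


Rank of a partition matroid = sum of min(|Si|, ci) for each block.
= min(3,3) + min(5,3) + min(5,4)
= 3 + 3 + 4
= 10.

10


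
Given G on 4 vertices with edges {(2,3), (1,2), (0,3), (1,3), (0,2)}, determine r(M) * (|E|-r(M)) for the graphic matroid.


r(M) = |V| - c = 4 - 1 = 3.
nullity = |E| - r(M) = 5 - 3 = 2.
Product = 3 * 2 = 6.

6


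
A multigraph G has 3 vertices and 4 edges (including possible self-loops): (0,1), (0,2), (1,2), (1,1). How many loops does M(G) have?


In a graphic matroid, a loop is a self-loop edge (u,u) with rank 0.
Examining all 4 edges for self-loops...
Self-loops found: (1,1)
Number of loops = 1.

1


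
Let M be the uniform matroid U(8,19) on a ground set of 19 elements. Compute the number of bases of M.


Bases of U(8,19) are all 8-element subsets of the 19-element ground set.
Number of bases = C(19,8).
C(19,8) = 19! / (8! * 11!) = 75582.

75582


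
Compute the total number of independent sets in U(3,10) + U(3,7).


For a direct sum, |I(M1+M2)| = |I(M1)| * |I(M2)|.
|I(U(3,10))| = sum C(10,k) for k=0..3 = 176.
|I(U(3,7))| = sum C(7,k) for k=0..3 = 64.
Total = 176 * 64 = 11264.

11264


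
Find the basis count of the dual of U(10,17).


The dual of U(r,n) is U(n-r, n) = U(7,17).
Bases of U(7,17) are all (7)-element subsets.
|B(M*)| = C(17,7) = 17! / (7! * 10!) = 19448.

19448


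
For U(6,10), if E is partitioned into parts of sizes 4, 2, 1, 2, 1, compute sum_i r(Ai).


r(Ai) = min(|Ai|, 6) for each part.
Sum = min(4,6) + min(2,6) + min(1,6) + min(2,6) + min(1,6)
    = 4 + 2 + 1 + 2 + 1
    = 10.

10


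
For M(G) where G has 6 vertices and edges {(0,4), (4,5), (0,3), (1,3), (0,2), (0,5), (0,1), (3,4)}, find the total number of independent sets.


An independent set in a graphic matroid is an acyclic edge subset.
G has 6 vertices and 8 edges.
Enumerate all 2^8 = 256 subsets, checking for acyclicity.
Total independent sets = 164.

164


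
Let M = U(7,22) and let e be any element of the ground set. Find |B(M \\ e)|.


Deleting e from U(7,22) gives U(7,21) since n > r.
Bases of U(7,21) = C(21,7) = 21! / (7! * 14!) = 116280.

116280


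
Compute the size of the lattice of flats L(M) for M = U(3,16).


Flats of U(3,16): every subset of size < 3 is a flat, plus E itself.
Count = (16 choose 0) + (16 choose 1) + (16 choose 2) + 1
     = 1 + 16 + 120 + 1
     = 138.

138


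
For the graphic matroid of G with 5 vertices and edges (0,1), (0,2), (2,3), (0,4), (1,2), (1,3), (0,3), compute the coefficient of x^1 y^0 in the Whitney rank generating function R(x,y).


R(x,y) = sum over A in 2^E of x^(r(E)-r(A)) * y^(|A|-r(A)).
G has 5 vertices, 7 edges. r(E) = 4.
Enumerate all 2^7 = 128 subsets.
Count subsets with r(E)-r(A)=1 and |A|-r(A)=0: 31.

31


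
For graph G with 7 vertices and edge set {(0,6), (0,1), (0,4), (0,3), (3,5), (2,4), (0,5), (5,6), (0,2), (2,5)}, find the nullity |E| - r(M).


Cycle rank (nullity) = |E| - r(M) = |E| - (|V| - c).
|E| = 10, |V| = 7, c = 1.
Nullity = 10 - (7 - 1) = 10 - 6 = 4.

4


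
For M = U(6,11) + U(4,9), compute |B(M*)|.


(M1+M2)* = M1* + M2*.
M1* = U(5,11), bases: C(11,5) = 462.
M2* = U(5,9), bases: C(9,5) = 126.
|B(M*)| = 462 * 126 = 58212.

58212


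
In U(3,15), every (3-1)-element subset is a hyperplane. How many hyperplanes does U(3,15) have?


Hyperplanes of U(3,15) are flats of rank 2.
In a uniform matroid, these are exactly the (2)-element subsets.
Count = C(15,2) = (15 * 14) / (1 * 2) = 105.

105


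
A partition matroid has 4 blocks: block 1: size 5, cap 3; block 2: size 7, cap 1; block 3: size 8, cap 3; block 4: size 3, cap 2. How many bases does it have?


A basis picks exactly ci elements from block i.
Number of bases = product of C(|Si|, ci).
= C(5,3) * C(7,1) * C(8,3) * C(3,2)
= 10 * 7 * 56 * 3
= 11760.

11760


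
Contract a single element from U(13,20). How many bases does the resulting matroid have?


Contracting e from U(13,20) gives U(12,19).
Bases of U(12,19) = (19 choose 12) = 50388.

50388


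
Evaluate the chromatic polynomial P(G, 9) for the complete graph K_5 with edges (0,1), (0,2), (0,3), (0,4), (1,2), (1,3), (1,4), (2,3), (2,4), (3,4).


P(K_5, k) = k(k-1)(k-2)...(k-4).
P(9) = (9) * (8) * (7) * (6) * (5) = 15120.

15120


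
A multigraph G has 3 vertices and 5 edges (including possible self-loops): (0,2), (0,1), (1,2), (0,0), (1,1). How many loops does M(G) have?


In a graphic matroid, a loop is a self-loop edge (u,u) with rank 0.
Examining all 5 edges for self-loops...
Self-loops found: (0,0), (1,1)
Number of loops = 2.

2


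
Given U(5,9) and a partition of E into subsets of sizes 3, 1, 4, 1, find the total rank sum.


r(Ai) = min(|Ai|, 5) for each part.
Sum = min(3,5) + min(1,5) + min(4,5) + min(1,5)
    = 3 + 1 + 4 + 1
    = 9.

9


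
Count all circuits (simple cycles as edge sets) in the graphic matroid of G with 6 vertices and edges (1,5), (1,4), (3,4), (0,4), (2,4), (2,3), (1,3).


A circuit in a graphic matroid = edge set of a simple cycle.
G has 6 vertices and 7 edges.
Enumerating all minimal edge subsets forming cycles...
Total circuits found: 3.

3


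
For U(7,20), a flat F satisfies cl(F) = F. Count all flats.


Flats of U(7,20): every subset of size < 7 is a flat, plus E itself.
Count = (20 choose 0) + (20 choose 1) + (20 choose 2) + (20 choose 3) + (20 choose 4) + (20 choose 5) + (20 choose 6) + 1
     = 1 + 20 + 190 + 1140 + 4845 + 15504 + 38760 + 1
     = 60461.

60461


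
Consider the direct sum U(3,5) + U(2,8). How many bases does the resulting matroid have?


Bases of a direct sum M1 + M2: |B| = |B(M1)| * |B(M2)|.
|B(U(3,5))| = C(5,3) = 10.
|B(U(2,8))| = C(8,2) = 28.
Total bases = 10 * 28 = 280.

280


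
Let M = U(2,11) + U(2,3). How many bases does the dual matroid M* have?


(M1+M2)* = M1* + M2*.
M1* = U(9,11), bases: C(11,9) = 55.
M2* = U(1,3), bases: C(3,1) = 3.
|B(M*)| = 55 * 3 = 165.

165


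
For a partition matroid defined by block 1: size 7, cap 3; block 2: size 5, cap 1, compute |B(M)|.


A basis picks exactly ci elements from block i.
Number of bases = product of C(|Si|, ci).
= C(7,3) * C(5,1)
= 35 * 5
= 175.

175


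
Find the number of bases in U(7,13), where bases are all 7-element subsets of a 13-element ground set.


Bases of U(7,13) are all 7-element subsets of the 13-element ground set.
Number of bases = C(13,7).
C(13,7) = 1716.

1716


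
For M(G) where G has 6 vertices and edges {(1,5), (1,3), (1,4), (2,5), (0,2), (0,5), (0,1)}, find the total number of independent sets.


An independent set in a graphic matroid is an acyclic edge subset.
G has 6 vertices and 7 edges.
Enumerate all 2^7 = 128 subsets, checking for acyclicity.
Total independent sets = 96.

96


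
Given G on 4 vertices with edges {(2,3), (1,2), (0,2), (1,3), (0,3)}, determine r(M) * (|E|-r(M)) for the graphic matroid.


r(M) = |V| - c = 4 - 1 = 3.
nullity = |E| - r(M) = 5 - 3 = 2.
Product = 3 * 2 = 6.

6


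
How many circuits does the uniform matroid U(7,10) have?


In U(7,10), circuits are the (8)-element subsets.
Any set of 8 elements is dependent, and removing any one element gives
an independent set of size 7, so it is a minimal dependent set.
Number of circuits = (10 choose 8) = 45.

45


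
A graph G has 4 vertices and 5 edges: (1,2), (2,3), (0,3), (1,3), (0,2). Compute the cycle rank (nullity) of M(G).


Cycle rank (nullity) = |E| - r(M) = |E| - (|V| - c).
|E| = 5, |V| = 4, c = 1.
Nullity = 5 - (4 - 1) = 5 - 3 = 2.

2


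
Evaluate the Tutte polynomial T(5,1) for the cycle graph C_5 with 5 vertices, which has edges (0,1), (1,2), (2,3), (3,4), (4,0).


T(C_5; x,y) = x + x^2 + ... + x^(4) + y.
T(5,1) = 5^1 + 5^2 + 5^3 + 5^4 + 1
= 5 + 25 + 125 + 625 + 1
= 781.

781


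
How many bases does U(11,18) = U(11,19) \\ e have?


Deleting e from U(11,19) gives U(11,18) since n > r.
Bases of U(11,18) = (18 choose 11) = 31824.

31824


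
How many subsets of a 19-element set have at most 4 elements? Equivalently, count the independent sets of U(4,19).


Independent sets of U(4,19) are all subsets of size <= 4.
Count = C(19,0) + C(19,1) + C(19,2) + C(19,3) + C(19,4)
     = 1 + 19 + 171 + 969 + 3876
     = 5036.

5036


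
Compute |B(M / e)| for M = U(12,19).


Contracting e from U(12,19) gives U(11,18).
Bases of U(11,18) = C(18,11) = 31824.

31824


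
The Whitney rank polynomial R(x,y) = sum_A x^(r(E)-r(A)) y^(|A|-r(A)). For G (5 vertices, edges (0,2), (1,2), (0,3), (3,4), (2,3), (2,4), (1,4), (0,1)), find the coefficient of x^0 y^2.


R(x,y) = sum over A in 2^E of x^(r(E)-r(A)) * y^(|A|-r(A)).
G has 5 vertices, 8 edges. r(E) = 4.
Enumerate all 2^8 = 256 subsets.
Count subsets with r(E)-r(A)=0 and |A|-r(A)=2: 28.

28


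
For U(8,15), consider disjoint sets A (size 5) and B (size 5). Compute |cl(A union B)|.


|A union B| = 5 + 5 = 10 (disjoint).
In U(8,15), cl(S) = S if |S| < 8, else cl(S) = E.
Since 10 >= 8, cl(A union B) = E.
|cl(A union B)| = 15.

15


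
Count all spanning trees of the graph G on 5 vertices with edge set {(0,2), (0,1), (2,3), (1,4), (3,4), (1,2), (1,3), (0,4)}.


By Kirchhoff's matrix tree theorem, the number of spanning trees equals
the determinant of any cofactor of the Laplacian matrix L.
G has 5 vertices and 8 edges.
Computing the (4 x 4) cofactor determinant gives 45.

45


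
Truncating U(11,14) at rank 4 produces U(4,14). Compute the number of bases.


Truncating U(11,14) to rank 4 gives U(4,14).
Bases of U(4,14) are all 4-element subsets of 14 elements.
Number of bases = (14 choose 4) = 1001.

1001


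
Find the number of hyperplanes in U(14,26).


Hyperplanes of U(14,26) are flats of rank 13.
In a uniform matroid, these are exactly the (13)-element subsets.
Count = C(26,13) = 10400600.

10400600


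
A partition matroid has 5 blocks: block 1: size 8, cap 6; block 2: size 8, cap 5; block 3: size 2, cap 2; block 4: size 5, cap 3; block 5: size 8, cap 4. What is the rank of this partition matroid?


Rank of a partition matroid = sum of min(|Si|, ci) for each block.
= min(8,6) + min(8,5) + min(2,2) + min(5,3) + min(8,4)
= 6 + 5 + 2 + 3 + 4
= 20.

20
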